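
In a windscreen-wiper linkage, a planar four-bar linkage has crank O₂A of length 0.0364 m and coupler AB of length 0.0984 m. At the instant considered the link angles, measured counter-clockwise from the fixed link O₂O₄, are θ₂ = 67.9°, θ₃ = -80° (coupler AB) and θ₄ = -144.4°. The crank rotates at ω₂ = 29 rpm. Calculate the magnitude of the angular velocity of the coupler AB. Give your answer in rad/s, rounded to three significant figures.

ω₂ = 3.037 rad/s (from 29 rpm).
Differentiating the loop-closure r₂e^{iθ₂}+r₃e^{iθ₃}=r₁+r₄e^{iθ₄} gives r₂ω₂e^{iθ₂}+r₃ω₃e^{iθ₃}=r₄ω₄e^{iθ₄}.
Eliminating the other unknown: ω₃ = r₂ω₂ sin(θ₄−θ₂) / [r₃ sin(θ₃−θ₄)].
Numerator sine = +0.53435; denominator sine = +0.90183.
Result = 0.0364·3.037·(+0.53435) / (0.0984·(+0.90183)) = +0.66563 rad/s; magnitude 0.66563 rad/s.

0.666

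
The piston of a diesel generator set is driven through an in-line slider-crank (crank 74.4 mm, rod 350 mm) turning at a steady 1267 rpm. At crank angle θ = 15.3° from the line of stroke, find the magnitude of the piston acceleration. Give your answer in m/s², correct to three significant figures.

ω = 2π·1267/60 = 132.7 rad/s
x(θ) = r cosθ + √(L² − r² sin²θ); with ω constant, a = ω²·d²x/dθ².
d²x/dθ² = −r cosθ − r²(cos2θ)/√u − r⁴ sin²2θ/(4u^{3/2}),  u = L² − r² sin²θ = 0.122115 m².
Substituting r = 0.0744 m, L = 0.35 m, θ = 15.3°: d²x/dθ² = -0.085444 m.
a = ω²·d²x/dθ² = (132.7)²·(-0.085444) = -1504.2 m/s²;  |a| = 1504.2 m/s².

1500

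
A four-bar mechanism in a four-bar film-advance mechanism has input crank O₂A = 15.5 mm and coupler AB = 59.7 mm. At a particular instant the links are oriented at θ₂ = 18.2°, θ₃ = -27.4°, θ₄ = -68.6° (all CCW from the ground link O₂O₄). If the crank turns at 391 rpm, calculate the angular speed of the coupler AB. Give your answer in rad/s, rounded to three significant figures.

16.1

ω₂ = 40.95 rad/s (from 391 rpm).
Differentiating the loop-closure r₂e^{iθ₂}+r₃e^{iθ₃}=r₁+r₄e^{iθ₄} gives r₂ω₂e^{iθ₂}+r₃ω₃e^{iθ₃}=r₄ω₄e^{iθ₄}.
Eliminating the other unknown: ω₃ = r₂ω₂ sin(θ₄−θ₂) / [r₃ sin(θ₃−θ₄)].
Numerator sine = -0.99844; denominator sine = +0.65869.
Result = 0.0155·40.95·(-0.99844) / (0.0597·(+0.65869)) = -16.114 rad/s; magnitude 16.114 rad/s.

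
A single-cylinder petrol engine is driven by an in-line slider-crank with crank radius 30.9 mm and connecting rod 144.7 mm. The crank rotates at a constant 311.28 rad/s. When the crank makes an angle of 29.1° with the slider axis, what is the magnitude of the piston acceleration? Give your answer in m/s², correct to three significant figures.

2960

ω = 311.3 rad/s
x(θ) = r cosθ + √(L² − r² sin²θ); with ω constant, a = ω²·d²x/dθ².
d²x/dθ² = −r cosθ − r²(cos2θ)/√u − r⁴ sin²2θ/(4u^{3/2}),  u = L² − r² sin²θ = 0.0207123 m².
Substituting r = 0.0309 m, L = 0.1447 m, θ = 29.1°: d²x/dθ² = -0.030551 m.
a = ω²·d²x/dθ² = (311.3)²·(-0.030551) = -2960.2 m/s²;  |a| = 2960.2 m/s².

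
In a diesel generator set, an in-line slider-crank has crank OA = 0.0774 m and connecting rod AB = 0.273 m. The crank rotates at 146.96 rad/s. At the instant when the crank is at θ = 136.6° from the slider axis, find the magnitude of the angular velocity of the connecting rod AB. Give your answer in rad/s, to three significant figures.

ω = 147 rad/s
The rod makes angle φ with the slider axis where L sinφ = r sinθ; differentiating, L cosφ·φ̇ = r ω cosθ.
L cosφ = √(L² − r² sin²θ) = 0.26777 m.
|ω_rod| = r ω |cosθ| / √(L² − r² sin²θ) = 0.0774·147·0.72657/0.26777 = 30.864 rad/s.

30.9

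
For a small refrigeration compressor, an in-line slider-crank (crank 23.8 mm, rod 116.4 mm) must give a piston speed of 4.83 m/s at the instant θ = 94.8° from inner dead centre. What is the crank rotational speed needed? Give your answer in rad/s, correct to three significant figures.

207

For an in-line slider-crank, |v_piston| = rω|sinθ|·[1 + r cosθ/√(L² − r² sin²θ)].
With r = 0.0238 m, L = 0.1164 m, θ = 94.8°: the bracketed kinematic factor |dx/dθ| = 0.023302 m.
ω = v/|dx/dθ| = 4.83/0.023302 = 207.28 rad/s.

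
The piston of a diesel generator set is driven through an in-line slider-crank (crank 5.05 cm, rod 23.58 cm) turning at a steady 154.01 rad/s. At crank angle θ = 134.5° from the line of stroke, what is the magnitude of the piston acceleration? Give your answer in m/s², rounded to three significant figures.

ω = 154 rad/s
x(θ) = r cosθ + √(L² − r² sin²θ); with ω constant, a = ω²·d²x/dθ².
d²x/dθ² = −r cosθ − r²(cos2θ)/√u − r⁴ sin²2θ/(4u^{3/2}),  u = L² − r² sin²θ = 0.0543043 m².
Substituting r = 0.0505 m, L = 0.2358 m, θ = 134.5°: d²x/dθ² = +0.035458 m.
a = ω²·d²x/dθ² = (154)²·(+0.035458) = +841.04 m/s²;  |a| = 841.04 m/s².

841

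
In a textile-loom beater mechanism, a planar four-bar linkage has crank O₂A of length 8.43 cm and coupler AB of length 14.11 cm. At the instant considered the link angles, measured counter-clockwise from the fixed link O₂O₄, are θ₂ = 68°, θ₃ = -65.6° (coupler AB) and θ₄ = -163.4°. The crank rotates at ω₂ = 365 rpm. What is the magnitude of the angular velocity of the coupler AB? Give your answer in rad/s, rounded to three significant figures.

18.0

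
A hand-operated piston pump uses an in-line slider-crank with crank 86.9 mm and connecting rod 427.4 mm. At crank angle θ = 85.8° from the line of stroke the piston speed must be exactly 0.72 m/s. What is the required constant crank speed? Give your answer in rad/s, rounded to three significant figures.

For an in-line slider-crank, |v_piston| = rω|sinθ|·[1 + r cosθ/√(L² − r² sin²θ)].
With r = 0.0869 m, L = 0.4274 m, θ = 85.8°: the bracketed kinematic factor |dx/dθ| = 0.087985 m.
ω = v/|dx/dθ| = 0.72/0.087985 = 8.1833 rad/s.

8.18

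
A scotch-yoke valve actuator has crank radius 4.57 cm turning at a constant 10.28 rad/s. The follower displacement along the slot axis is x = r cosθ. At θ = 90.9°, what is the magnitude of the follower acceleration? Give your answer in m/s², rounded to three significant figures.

ω = 10.28 rad/s
x = r cosθ ⇒ ẍ = −rω² cosθ (ω constant).
|a| = rω²|cosθ| = 0.0457·(10.28)²·|cos 90.9°| = 0.075859 m/s².

0.0759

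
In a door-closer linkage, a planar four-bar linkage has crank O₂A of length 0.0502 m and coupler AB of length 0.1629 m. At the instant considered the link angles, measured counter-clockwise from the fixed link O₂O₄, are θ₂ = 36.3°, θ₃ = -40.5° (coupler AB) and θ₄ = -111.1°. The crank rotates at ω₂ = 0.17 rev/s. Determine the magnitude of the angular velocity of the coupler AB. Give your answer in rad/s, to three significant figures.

ω₂ = 1.068 rad/s (from 0.17 rev/s).
Differentiating the loop-closure r₂e^{iθ₂}+r₃e^{iθ₃}=r₁+r₄e^{iθ₄} gives r₂ω₂e^{iθ₂}+r₃ω₃e^{iθ₃}=r₄ω₄e^{iθ₄}.
Eliminating the other unknown: ω₃ = r₂ω₂ sin(θ₄−θ₂) / [r₃ sin(θ₃−θ₄)].
Numerator sine = -0.53877; denominator sine = +0.94322.
Result = 0.0502·1.068·(-0.53877) / (0.1629·(+0.94322)) = -0.18802 rad/s; magnitude 0.18802 rad/s.

0.188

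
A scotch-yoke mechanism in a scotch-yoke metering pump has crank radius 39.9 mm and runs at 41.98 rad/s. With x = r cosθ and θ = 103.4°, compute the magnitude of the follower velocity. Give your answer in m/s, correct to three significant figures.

1.63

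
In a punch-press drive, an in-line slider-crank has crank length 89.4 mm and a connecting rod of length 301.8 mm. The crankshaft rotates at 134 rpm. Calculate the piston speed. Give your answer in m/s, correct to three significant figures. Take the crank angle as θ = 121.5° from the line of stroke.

0.899

ω = 2π·134/60 = 14.03 rad/s
For an in-line slider-crank, x = r cosθ + √(L² − r² sin²θ), so v = −rω sinθ·[1 + r cosθ/√(L² − r² sin²θ)].
With r = 0.0894 m, L = 0.3018 m, θ = 121.5°: √(L² − r² sin²θ) = 0.29202 m.
v = −0.0894·14.03·0.85264·[1 + 0.0894·-0.52250/0.29202] = -0.89854 m/s.
|v| = 0.89854 m/s.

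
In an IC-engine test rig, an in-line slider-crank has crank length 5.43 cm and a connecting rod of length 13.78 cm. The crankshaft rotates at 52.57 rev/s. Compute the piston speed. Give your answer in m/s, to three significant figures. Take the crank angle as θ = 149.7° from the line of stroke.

5.91

ω = 2π·52.6 = 330.3 rad/s
For an in-line slider-crank, x = r cosθ + √(L² − r² sin²θ), so v = −rω sinθ·[1 + r cosθ/√(L² − r² sin²θ)].
With r = 0.0543 m, L = 0.1378 m, θ = 149.7°: √(L² − r² sin²θ) = 0.13505 m.
v = −0.0543·330.3·0.50453·[1 + 0.0543·-0.86340/0.13505] = -5.9077 m/s.
|v| = 5.9077 m/s.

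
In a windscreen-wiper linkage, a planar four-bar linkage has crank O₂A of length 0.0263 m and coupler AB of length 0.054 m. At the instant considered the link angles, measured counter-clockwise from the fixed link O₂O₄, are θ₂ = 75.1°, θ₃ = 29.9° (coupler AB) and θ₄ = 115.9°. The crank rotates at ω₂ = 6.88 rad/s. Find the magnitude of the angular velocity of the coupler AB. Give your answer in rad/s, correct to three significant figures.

2.19

ω₂ = 6.88 rad/s
Differentiating the loop-closure r₂e^{iθ₂}+r₃e^{iθ₃}=r₁+r₄e^{iθ₄} gives r₂ω₂e^{iθ₂}+r₃ω₃e^{iθ₃}=r₄ω₄e^{iθ₄}.
Eliminating the other unknown: ω₃ = r₂ω₂ sin(θ₄−θ₂) / [r₃ sin(θ₃−θ₄)].
Numerator sine = +0.65342; denominator sine = -0.99756.
Result = 0.0263·6.88·(+0.65342) / (0.054·(-0.99756)) = -2.1948 rad/s; magnitude 2.1948 rad/s.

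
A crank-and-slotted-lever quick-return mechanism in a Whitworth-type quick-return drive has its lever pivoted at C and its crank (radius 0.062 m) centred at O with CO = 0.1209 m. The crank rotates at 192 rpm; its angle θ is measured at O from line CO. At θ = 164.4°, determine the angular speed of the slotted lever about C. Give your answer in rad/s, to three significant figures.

ω = 20.11 rad/s (from 192 rpm).
Crank pin A relative to C: A = (d + r cosθ, r sinθ); lever angle φ = atan2(r sinθ, d + r cosθ).
Differentiating tanφ: φ̇ = rω(d cosθ + r)/(d² + r² + 2dr cosθ).
d² + r² + 2dr cosθ = |CA|² = 0.00402146 m²;  d cosθ + r = -0.054446 m.
|ω_lever| = |0.062·20.11·-0.054446| / 0.00402146 = 16.877 rad/s.

16.9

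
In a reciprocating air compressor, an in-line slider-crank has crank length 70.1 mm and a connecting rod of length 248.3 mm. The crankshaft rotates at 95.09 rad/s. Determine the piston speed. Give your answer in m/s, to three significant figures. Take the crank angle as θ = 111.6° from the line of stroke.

ω = 95.09 rad/s
For an in-line slider-crank, x = r cosθ + √(L² − r² sin²θ), so v = −rω sinθ·[1 + r cosθ/√(L² − r² sin²θ)].
With r = 0.0701 m, L = 0.2483 m, θ = 111.6°: √(L² − r² sin²θ) = 0.23959 m.
v = −0.0701·95.09·0.92978·[1 + 0.0701·-0.36812/0.23959] = -5.5302 m/s.
|v| = 5.5302 m/s.

5.53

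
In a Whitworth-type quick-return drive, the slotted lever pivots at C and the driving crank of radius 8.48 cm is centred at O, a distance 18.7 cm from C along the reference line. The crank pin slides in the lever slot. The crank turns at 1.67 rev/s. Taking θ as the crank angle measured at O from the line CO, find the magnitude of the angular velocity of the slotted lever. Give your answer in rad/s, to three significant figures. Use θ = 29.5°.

ω = 10.49 rad/s (from 1.67 rev/s).
Crank pin A relative to C: A = (d + r cosθ, r sinθ); lever angle φ = atan2(r sinθ, d + r cosθ).
Differentiating tanφ: φ̇ = rω(d cosθ + r)/(d² + r² + 2dr cosθ).
d² + r² + 2dr cosθ = |CA|² = 0.0697635 m²;  d cosθ + r = +0.24756 m.
|ω_lever| = |0.0848·10.49·+0.24756| / 0.0697635 = 3.1575 rad/s.

3.16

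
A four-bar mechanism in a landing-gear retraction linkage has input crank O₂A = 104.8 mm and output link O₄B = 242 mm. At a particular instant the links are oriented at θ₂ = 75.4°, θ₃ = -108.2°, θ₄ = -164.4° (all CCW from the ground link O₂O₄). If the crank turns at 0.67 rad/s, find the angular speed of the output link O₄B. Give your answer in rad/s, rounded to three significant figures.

ω₂ = 0.67 rad/s
Differentiating the loop-closure r₂e^{iθ₂}+r₃e^{iθ₃}=r₁+r₄e^{iθ₄} gives r₂ω₂e^{iθ₂}+r₃ω₃e^{iθ₃}=r₄ω₄e^{iθ₄}.
Eliminating the other unknown: ω₄ = r₂ω₂ sin(θ₂−θ₃) / [r₄ sin(θ₄−θ₃)].
Numerator sine = -0.06279; denominator sine = -0.83098.
Result = 0.1048·0.67·(-0.06279) / (0.242·(-0.83098)) = +0.021924 rad/s; magnitude 0.021924 rad/s.

0.0219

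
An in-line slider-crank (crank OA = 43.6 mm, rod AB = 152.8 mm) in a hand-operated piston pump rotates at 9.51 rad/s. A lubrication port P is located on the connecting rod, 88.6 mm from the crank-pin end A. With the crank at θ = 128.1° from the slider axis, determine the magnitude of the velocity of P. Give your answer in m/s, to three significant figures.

0.311

ω = 9.51 rad/s.  Crank-pin speed |V_A| = rω = 0.41464 m/s, perpendicular to OA.
Rod angle: sinφ = −(r/L) sinθ ⇒ φ = -12.976°; ω_rod = −rω cosθ/√(L²−r²sin²θ) = +1.7183 rad/s.
V_P = V_A + ω_rod × AP, with AP = 0.0886 m along the rod.
Components: V_Px = −rω sinθ − a·ω_rod·sinφ = -0.29211 m/s;  V_Py = rω cosθ + a·ω_rod·cosφ = -0.1075 m/s.
|V_P| = √(V_Px² + V_Py²) = 0.31126 m/s.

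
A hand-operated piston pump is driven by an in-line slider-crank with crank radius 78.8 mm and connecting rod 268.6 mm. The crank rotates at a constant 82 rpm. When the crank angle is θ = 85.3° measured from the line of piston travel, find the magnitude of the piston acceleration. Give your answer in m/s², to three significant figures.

ω = 2π·82/60 = 8.587 rad/s
x(θ) = r cosθ + √(L² − r² sin²θ); with ω constant, a = ω²·d²x/dθ².
d²x/dθ² = −r cosθ − r²(cos2θ)/√u − r⁴ sin²2θ/(4u^{3/2}),  u = L² − r² sin²θ = 0.0659782 m².
Substituting r = 0.0788 m, L = 0.2686 m, θ = 85.3°: d²x/dθ² = +0.017378 m.
a = ω²·d²x/dθ² = (8.587)²·(+0.017378) = +1.2814 m/s²;  |a| = 1.2814 m/s².

1.28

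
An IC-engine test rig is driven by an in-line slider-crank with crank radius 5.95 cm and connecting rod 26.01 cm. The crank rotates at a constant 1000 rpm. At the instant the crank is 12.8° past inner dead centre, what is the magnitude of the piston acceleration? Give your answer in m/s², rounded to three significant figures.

ω = 2π·1000/60 = 104.7 rad/s
x(θ) = r cosθ + √(L² − r² sin²θ); with ω constant, a = ω²·d²x/dθ².
d²x/dθ² = −r cosθ − r²(cos2θ)/√u − r⁴ sin²2θ/(4u^{3/2}),  u = L² − r² sin²θ = 0.0674782 m².
Substituting r = 0.0595 m, L = 0.2601 m, θ = 12.8°: d²x/dθ² = -0.070345 m.
a = ω²·d²x/dθ² = (104.7)²·(-0.070345) = -771.42 m/s²;  |a| = 771.42 m/s².

771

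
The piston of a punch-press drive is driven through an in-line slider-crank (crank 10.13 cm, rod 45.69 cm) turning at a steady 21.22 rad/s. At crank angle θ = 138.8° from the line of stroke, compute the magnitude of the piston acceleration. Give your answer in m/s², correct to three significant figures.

ω = 21.22 rad/s
x(θ) = r cosθ + √(L² − r² sin²θ); with ω constant, a = ω²·d²x/dθ².
d²x/dθ² = −r cosθ − r²(cos2θ)/√u − r⁴ sin²2θ/(4u^{3/2}),  u = L² − r² sin²θ = 0.204305 m².
Substituting r = 0.1013 m, L = 0.4569 m, θ = 138.8°: d²x/dθ² = +0.072937 m.
a = ω²·d²x/dθ² = (21.22)²·(+0.072937) = +32.843 m/s²;  |a| = 32.843 m/s².

32.8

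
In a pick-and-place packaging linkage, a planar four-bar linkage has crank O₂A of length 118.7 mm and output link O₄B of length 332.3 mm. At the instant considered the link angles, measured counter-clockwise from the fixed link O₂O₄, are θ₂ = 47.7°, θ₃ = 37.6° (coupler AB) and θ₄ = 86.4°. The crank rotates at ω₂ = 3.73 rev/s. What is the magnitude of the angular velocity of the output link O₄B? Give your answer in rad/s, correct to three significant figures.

ω₂ = 23.44 rad/s (from 3.73 rev/s).
Differentiating the loop-closure r₂e^{iθ₂}+r₃e^{iθ₃}=r₁+r₄e^{iθ₄} gives r₂ω₂e^{iθ₂}+r₃ω₃e^{iθ₃}=r₄ω₄e^{iθ₄}.
Eliminating the other unknown: ω₄ = r₂ω₂ sin(θ₂−θ₃) / [r₄ sin(θ₄−θ₃)].
Numerator sine = +0.17537; denominator sine = +0.75241.
Result = 0.1187·23.44·(+0.17537) / (0.3323·(+0.75241)) = +1.9512 rad/s; magnitude 1.9512 rad/s.

1.95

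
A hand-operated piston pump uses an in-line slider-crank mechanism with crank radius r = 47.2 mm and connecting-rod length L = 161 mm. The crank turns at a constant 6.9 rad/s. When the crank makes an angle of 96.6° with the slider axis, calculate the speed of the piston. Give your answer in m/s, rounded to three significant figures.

0.312

ω = 6.9 rad/s
For an in-line slider-crank, x = r cosθ + √(L² − r² sin²θ), so v = −rω sinθ·[1 + r cosθ/√(L² − r² sin²θ)].
With r = 0.0472 m, L = 0.161 m, θ = 96.6°: √(L² − r² sin²θ) = 0.15402 m.
v = −0.0472·6.9·0.99337·[1 + 0.0472·-0.11494/0.15402] = -0.31213 m/s.
|v| = 0.31213 m/s.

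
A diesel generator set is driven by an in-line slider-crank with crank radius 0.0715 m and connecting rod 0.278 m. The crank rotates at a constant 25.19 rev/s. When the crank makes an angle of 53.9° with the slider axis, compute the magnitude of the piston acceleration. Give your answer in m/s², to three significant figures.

919

ω = 2π·25.2 = 158.3 rad/s
x(θ) = r cosθ + √(L² − r² sin²θ); with ω constant, a = ω²·d²x/dθ².
d²x/dθ² = −r cosθ − r²(cos2θ)/√u − r⁴ sin²2θ/(4u^{3/2}),  u = L² − r² sin²θ = 0.0739465 m².
Substituting r = 0.0715 m, L = 0.278 m, θ = 53.9°: d²x/dθ² = -0.036675 m.
a = ω²·d²x/dθ² = (158.3)²·(-0.036675) = -918.73 m/s²;  |a| = 918.73 m/s².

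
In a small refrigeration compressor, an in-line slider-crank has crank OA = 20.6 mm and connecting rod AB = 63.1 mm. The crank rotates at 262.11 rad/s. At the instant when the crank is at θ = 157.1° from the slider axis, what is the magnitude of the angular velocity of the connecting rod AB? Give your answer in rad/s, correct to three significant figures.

ω = 262.1 rad/s
The rod makes angle φ with the slider axis where L sinφ = r sinθ; differentiating, L cosφ·φ̇ = r ω cosθ.
L cosφ = √(L² − r² sin²θ) = 0.062589 m.
|ω_rod| = r ω |cosθ| / √(L² − r² sin²θ) = 0.0206·262.1·0.92119/0.062589 = 79.47 rad/s.

79.5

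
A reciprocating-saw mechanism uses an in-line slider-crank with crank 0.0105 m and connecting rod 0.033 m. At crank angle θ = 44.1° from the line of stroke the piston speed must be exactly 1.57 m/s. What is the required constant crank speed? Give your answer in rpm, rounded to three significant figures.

1660

For an in-line slider-crank, |v_piston| = rω|sinθ|·[1 + r cosθ/√(L² − r² sin²θ)].
With r = 0.0105 m, L = 0.033 m, θ = 44.1°: the bracketed kinematic factor |dx/dθ| = 0.0090192 m.
ω = v/|dx/dθ| = 1.57/0.0090192 = 174.07 rad/s.
N = 60ω/(2π) = 1662.3 rpm.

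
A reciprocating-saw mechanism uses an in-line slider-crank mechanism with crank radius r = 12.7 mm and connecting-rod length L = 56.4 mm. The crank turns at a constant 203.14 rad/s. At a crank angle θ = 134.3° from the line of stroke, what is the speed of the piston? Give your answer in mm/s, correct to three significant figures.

1550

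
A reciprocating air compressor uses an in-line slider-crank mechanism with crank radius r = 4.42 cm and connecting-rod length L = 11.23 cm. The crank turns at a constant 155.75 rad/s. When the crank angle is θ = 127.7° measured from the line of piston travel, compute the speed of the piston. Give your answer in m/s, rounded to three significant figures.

4.07

ω = 155.8 rad/s
For an in-line slider-crank, x = r cosθ + √(L² − r² sin²θ), so v = −rω sinθ·[1 + r cosθ/√(L² − r² sin²θ)].
With r = 0.0442 m, L = 0.1123 m, θ = 127.7°: √(L² − r² sin²θ) = 0.10672 m.
v = −0.0442·155.8·0.79122·[1 + 0.0442·-0.61153/0.10672] = -4.0673 m/s.
|v| = 4.0673 m/s.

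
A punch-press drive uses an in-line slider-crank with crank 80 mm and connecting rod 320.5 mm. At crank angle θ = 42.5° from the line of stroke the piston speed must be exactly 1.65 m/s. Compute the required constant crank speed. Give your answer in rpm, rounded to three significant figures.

246

For an in-line slider-crank, |v_piston| = rω|sinθ|·[1 + r cosθ/√(L² − r² sin²θ)].
With r = 0.08 m, L = 0.3205 m, θ = 42.5°: the bracketed kinematic factor |dx/dθ| = 0.064138 m.
ω = v/|dx/dθ| = 1.65/0.064138 = 25.726 rad/s.
N = 60ω/(2π) = 245.66 rpm.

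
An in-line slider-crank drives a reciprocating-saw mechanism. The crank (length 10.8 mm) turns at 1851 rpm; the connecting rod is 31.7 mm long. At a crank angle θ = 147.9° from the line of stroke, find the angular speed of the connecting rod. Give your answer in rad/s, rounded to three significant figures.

ω = 193.8 rad/s (converted from 1851 rpm).
The rod makes angle φ with the slider axis where L sinφ = r sinθ; differentiating, L cosφ·φ̇ = r ω cosθ.
L cosφ = √(L² − r² sin²θ) = 0.031176 m.
|ω_rod| = r ω |cosθ| / √(L² − r² sin²θ) = 0.0108·193.8·0.84712/0.031176 = 56.883 rad/s.

56.9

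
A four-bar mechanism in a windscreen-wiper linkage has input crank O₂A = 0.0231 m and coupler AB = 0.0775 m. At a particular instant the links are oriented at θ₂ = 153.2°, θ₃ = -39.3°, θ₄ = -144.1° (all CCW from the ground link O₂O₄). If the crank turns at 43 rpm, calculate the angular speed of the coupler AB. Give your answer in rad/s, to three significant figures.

ω₂ = 4.503 rad/s (from 43 rpm).
Differentiating the loop-closure r₂e^{iθ₂}+r₃e^{iθ₃}=r₁+r₄e^{iθ₄} gives r₂ω₂e^{iθ₂}+r₃ω₃e^{iθ₃}=r₄ω₄e^{iθ₄}.
Eliminating the other unknown: ω₃ = r₂ω₂ sin(θ₄−θ₂) / [r₃ sin(θ₃−θ₄)].
Numerator sine = +0.88862; denominator sine = +0.96682.
Result = 0.0231·4.503·(+0.88862) / (0.0775·(+0.96682)) = +1.2336 rad/s; magnitude 1.2336 rad/s.

1.23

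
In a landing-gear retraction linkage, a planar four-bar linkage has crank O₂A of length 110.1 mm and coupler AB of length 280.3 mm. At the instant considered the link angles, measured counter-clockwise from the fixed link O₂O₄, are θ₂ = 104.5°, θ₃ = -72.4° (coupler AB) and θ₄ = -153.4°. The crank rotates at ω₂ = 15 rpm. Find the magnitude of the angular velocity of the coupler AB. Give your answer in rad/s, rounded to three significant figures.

0.611

ω₂ = 1.571 rad/s (from 15 rpm).
Differentiating the loop-closure r₂e^{iθ₂}+r₃e^{iθ₃}=r₁+r₄e^{iθ₄} gives r₂ω₂e^{iθ₂}+r₃ω₃e^{iθ₃}=r₄ω₄e^{iθ₄}.
Eliminating the other unknown: ω₃ = r₂ω₂ sin(θ₄−θ₂) / [r₃ sin(θ₃−θ₄)].
Numerator sine = +0.97778; denominator sine = +0.98769.
Result = 0.1101·1.571·(+0.97778) / (0.2803·(+0.98769)) = +0.61081 rad/s; magnitude 0.61081 rad/s.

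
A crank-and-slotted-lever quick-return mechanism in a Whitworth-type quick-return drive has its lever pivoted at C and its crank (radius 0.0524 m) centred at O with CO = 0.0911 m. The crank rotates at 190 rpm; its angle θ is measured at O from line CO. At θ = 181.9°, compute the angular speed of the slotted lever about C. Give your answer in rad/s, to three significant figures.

ω = 19.9 rad/s (from 190 rpm).
Crank pin A relative to C: A = (d + r cosθ, r sinθ); lever angle φ = atan2(r sinθ, d + r cosθ).
Differentiating tanφ: φ̇ = rω(d cosθ + r)/(d² + r² + 2dr cosθ).
d² + r² + 2dr cosθ = |CA|² = 0.00150294 m²;  d cosθ + r = -0.03865 m.
|ω_lever| = |0.0524·19.9·-0.03865| / 0.00150294 = 26.811 rad/s.

26.8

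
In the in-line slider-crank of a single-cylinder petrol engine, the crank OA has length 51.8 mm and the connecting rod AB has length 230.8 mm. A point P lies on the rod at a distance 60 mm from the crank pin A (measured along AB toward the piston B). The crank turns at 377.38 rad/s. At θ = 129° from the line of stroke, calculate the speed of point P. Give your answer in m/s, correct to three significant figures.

17.2

ω = 377.4 rad/s.  Crank-pin speed |V_A| = rω = 19.548 m/s, perpendicular to OA.
Rod angle: sinφ = −(r/L) sinθ ⇒ φ = -10.045°; ω_rod = −rω cosθ/√(L²−r²sin²θ) = +54.132 rad/s.
V_P = V_A + ω_rod × AP, with AP = 0.06 m along the rod.
Components: V_Px = −rω sinθ − a·ω_rod·sinφ = -14.625 m/s;  V_Py = rω cosθ + a·ω_rod·cosφ = -9.104 m/s.
|V_P| = √(V_Px² + V_Py²) = 17.227 m/s.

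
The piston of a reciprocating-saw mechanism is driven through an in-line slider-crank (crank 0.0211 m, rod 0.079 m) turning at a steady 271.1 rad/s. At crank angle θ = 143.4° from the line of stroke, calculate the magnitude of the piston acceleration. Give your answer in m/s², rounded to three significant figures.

1120

ω = 271.1 rad/s
x(θ) = r cosθ + √(L² − r² sin²θ); with ω constant, a = ω²·d²x/dθ².
d²x/dθ² = −r cosθ − r²(cos2θ)/√u − r⁴ sin²2θ/(4u^{3/2}),  u = L² − r² sin²θ = 0.00608273 m².
Substituting r = 0.0211 m, L = 0.079 m, θ = 143.4°: d²x/dθ² = +0.015194 m.
a = ω²·d²x/dθ² = (271.1)²·(+0.015194) = +1116.7 m/s²;  |a| = 1116.7 m/s².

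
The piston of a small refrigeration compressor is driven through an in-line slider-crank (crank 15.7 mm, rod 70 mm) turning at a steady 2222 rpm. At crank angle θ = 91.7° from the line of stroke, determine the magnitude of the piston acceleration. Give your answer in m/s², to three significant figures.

ω = 2π·2222/60 = 232.7 rad/s
x(θ) = r cosθ + √(L² − r² sin²θ); with ω constant, a = ω²·d²x/dθ².
d²x/dθ² = −r cosθ − r²(cos2θ)/√u − r⁴ sin²2θ/(4u^{3/2}),  u = L² − r² sin²θ = 0.00465373 m².
Substituting r = 0.0157 m, L = 0.07 m, θ = 91.7°: d²x/dθ² = +0.0040725 m.
a = ω²·d²x/dθ² = (232.7)²·(+0.0040725) = +220.5 m/s²;  |a| = 220.5 m/s².

220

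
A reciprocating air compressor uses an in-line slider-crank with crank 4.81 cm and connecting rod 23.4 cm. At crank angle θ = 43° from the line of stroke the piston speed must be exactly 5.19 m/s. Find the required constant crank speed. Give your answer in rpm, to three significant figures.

1310

For an in-line slider-crank, |v_piston| = rω|sinθ|·[1 + r cosθ/√(L² − r² sin²θ)].
With r = 0.0481 m, L = 0.234 m, θ = 43°: the bracketed kinematic factor |dx/dθ| = 0.037785 m.
ω = v/|dx/dθ| = 5.19/0.037785 = 137.36 rad/s.
N = 60ω/(2π) = 1311.7 rpm.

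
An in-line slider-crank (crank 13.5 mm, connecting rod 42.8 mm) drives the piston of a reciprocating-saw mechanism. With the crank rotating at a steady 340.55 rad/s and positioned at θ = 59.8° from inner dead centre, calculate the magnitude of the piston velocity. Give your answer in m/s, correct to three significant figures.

ω = 340.6 rad/s
For an in-line slider-crank, x = r cosθ + √(L² − r² sin²θ), so v = −rω sinθ·[1 + r cosθ/√(L² − r² sin²θ)].
With r = 0.0135 m, L = 0.0428 m, θ = 59.8°: √(L² − r² sin²θ) = 0.041179 m.
v = −0.0135·340.6·0.86427·[1 + 0.0135·0.50302/0.041179] = -4.6287 m/s.
|v| = 4.6287 m/s.

4.63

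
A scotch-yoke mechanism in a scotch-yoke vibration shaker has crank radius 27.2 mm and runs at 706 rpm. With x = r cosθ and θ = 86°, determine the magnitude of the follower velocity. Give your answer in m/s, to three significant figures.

ω = 73.93 rad/s (from 706 rpm).
x = r cosθ ⇒ ẋ = −rω sinθ.
|v| = rω|sinθ| = 0.0272·73.93·|sin 86°| = 2.0061 m/s.

2.01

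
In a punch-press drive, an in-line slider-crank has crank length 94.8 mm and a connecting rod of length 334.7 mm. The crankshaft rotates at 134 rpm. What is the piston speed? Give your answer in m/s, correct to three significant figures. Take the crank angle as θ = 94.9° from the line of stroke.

ω = 2π·134/60 = 14.03 rad/s
For an in-line slider-crank, x = r cosθ + √(L² − r² sin²θ), so v = −rω sinθ·[1 + r cosθ/√(L² − r² sin²θ)].
With r = 0.0948 m, L = 0.3347 m, θ = 94.9°: √(L² − r² sin²θ) = 0.3211 m.
v = −0.0948·14.03·0.99635·[1 + 0.0948·-0.08542/0.3211] = -1.292 m/s.
|v| = 1.292 m/s.

1.29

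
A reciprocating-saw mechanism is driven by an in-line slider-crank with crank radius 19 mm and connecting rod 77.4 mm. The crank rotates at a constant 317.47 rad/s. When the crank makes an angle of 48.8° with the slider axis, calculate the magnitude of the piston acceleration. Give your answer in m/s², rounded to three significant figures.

1210

ω = 317.5 rad/s
x(θ) = r cosθ + √(L² − r² sin²θ); with ω constant, a = ω²·d²x/dθ².
d²x/dθ² = −r cosθ − r²(cos2θ)/√u − r⁴ sin²2θ/(4u^{3/2}),  u = L² − r² sin²θ = 0.00578639 m².
Substituting r = 0.019 m, L = 0.0774 m, θ = 48.8°: d²x/dθ² = -0.01196 m.
a = ω²·d²x/dθ² = (317.5)²·(-0.01196) = -1205.4 m/s²;  |a| = 1205.4 m/s².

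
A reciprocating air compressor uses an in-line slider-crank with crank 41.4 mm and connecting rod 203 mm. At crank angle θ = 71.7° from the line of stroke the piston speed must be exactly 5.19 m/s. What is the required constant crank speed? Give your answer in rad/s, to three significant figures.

124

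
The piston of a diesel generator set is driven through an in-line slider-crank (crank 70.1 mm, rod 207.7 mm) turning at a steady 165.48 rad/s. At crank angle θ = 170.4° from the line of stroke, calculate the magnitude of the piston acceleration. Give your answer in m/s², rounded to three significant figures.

ω = 165.5 rad/s
x(θ) = r cosθ + √(L² − r² sin²θ); with ω constant, a = ω²·d²x/dθ².
d²x/dθ² = −r cosθ − r²(cos2θ)/√u − r⁴ sin²2θ/(4u^{3/2}),  u = L² − r² sin²θ = 0.0430026 m².
Substituting r = 0.0701 m, L = 0.2077 m, θ = 170.4°: d²x/dθ² = +0.046666 m.
a = ω²·d²x/dθ² = (165.5)²·(+0.046666) = +1277.9 m/s²;  |a| = 1277.9 m/s².

1280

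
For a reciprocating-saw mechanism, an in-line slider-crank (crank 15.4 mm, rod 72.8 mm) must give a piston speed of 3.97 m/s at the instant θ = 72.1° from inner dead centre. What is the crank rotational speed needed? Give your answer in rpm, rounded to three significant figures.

For an in-line slider-crank, |v_piston| = rω|sinθ|·[1 + r cosθ/√(L² − r² sin²θ)].
With r = 0.0154 m, L = 0.0728 m, θ = 72.1°: the bracketed kinematic factor |dx/dθ| = 0.015627 m.
ω = v/|dx/dθ| = 3.97/0.015627 = 254.04 rad/s.
N = 60ω/(2π) = 2425.9 rpm.

2430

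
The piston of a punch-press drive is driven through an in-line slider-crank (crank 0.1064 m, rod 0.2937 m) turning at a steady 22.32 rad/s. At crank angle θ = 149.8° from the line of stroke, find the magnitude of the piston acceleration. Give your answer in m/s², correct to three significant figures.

ω = 22.32 rad/s
x(θ) = r cosθ + √(L² − r² sin²θ); with ω constant, a = ω²·d²x/dθ².
d²x/dθ² = −r cosθ − r²(cos2θ)/√u − r⁴ sin²2θ/(4u^{3/2}),  u = L² − r² sin²θ = 0.0833952 m².
Substituting r = 0.1064 m, L = 0.2937 m, θ = 149.8°: d²x/dθ² = +0.071589 m.
a = ω²·d²x/dθ² = (22.32)²·(+0.071589) = +35.665 m/s²;  |a| = 35.665 m/s².

35.7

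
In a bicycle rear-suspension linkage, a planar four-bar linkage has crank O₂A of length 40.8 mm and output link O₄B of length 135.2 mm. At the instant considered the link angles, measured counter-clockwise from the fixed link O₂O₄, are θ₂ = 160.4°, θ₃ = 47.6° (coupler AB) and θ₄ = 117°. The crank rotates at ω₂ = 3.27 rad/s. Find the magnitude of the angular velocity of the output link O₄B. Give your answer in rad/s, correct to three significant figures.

ω₂ = 3.27 rad/s
Differentiating the loop-closure r₂e^{iθ₂}+r₃e^{iθ₃}=r₁+r₄e^{iθ₄} gives r₂ω₂e^{iθ₂}+r₃ω₃e^{iθ₃}=r₄ω₄e^{iθ₄}.
Eliminating the other unknown: ω₄ = r₂ω₂ sin(θ₂−θ₃) / [r₄ sin(θ₄−θ₃)].
Numerator sine = +0.92186; denominator sine = +0.93606.
Result = 0.0408·3.27·(+0.92186) / (0.1352·(+0.93606)) = +0.97184 rad/s; magnitude 0.97184 rad/s.

0.972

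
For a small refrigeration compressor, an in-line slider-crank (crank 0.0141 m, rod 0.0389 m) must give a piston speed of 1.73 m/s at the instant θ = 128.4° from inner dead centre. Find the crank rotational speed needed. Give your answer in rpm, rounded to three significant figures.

For an in-line slider-crank, |v_piston| = rω|sinθ|·[1 + r cosθ/√(L² − r² sin²θ)].
With r = 0.0141 m, L = 0.0389 m, θ = 128.4°: the bracketed kinematic factor |dx/dθ| = 0.0084553 m.
ω = v/|dx/dθ| = 1.73/0.0084553 = 204.61 rad/s.
N = 60ω/(2π) = 1953.8 rpm.

1950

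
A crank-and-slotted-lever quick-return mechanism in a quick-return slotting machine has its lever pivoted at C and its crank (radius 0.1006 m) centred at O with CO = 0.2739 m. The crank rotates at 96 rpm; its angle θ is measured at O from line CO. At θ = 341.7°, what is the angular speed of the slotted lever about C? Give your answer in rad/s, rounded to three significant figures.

ω = 10.05 rad/s (from 96 rpm).
Crank pin A relative to C: A = (d + r cosθ, r sinθ); lever angle φ = atan2(r sinθ, d + r cosθ).
Differentiating tanφ: φ̇ = rω(d cosθ + r)/(d² + r² + 2dr cosθ).
d² + r² + 2dr cosθ = |CA|² = 0.137463 m²;  d cosθ + r = +0.36065 m.
|ω_lever| = |0.1006·10.05·+0.36065| / 0.137463 = 2.6534 rad/s.

2.65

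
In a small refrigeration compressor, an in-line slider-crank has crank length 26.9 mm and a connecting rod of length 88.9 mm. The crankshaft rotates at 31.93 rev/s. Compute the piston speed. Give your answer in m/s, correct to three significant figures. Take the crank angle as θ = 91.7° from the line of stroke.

ω = 2π·31.9 = 200.6 rad/s
For an in-line slider-crank, x = r cosθ + √(L² − r² sin²θ), so v = −rω sinθ·[1 + r cosθ/√(L² − r² sin²θ)].
With r = 0.0269 m, L = 0.0889 m, θ = 91.7°: √(L² − r² sin²θ) = 0.084736 m.
v = −0.0269·200.6·0.99956·[1 + 0.0269·-0.02967/0.084736] = -5.3436 m/s.
|v| = 5.3436 m/s.

5.34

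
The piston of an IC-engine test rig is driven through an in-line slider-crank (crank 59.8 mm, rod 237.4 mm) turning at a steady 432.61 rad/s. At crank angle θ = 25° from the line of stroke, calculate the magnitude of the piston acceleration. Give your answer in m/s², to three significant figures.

12000

ω = 432.6 rad/s
x(θ) = r cosθ + √(L² − r² sin²θ); with ω constant, a = ω²·d²x/dθ².
d²x/dθ² = −r cosθ − r²(cos2θ)/√u − r⁴ sin²2θ/(4u^{3/2}),  u = L² − r² sin²θ = 0.0557201 m².
Substituting r = 0.0598 m, L = 0.2374 m, θ = 25°: d²x/dθ² = -0.064078 m.
a = ω²·d²x/dθ² = (432.6)²·(-0.064078) = -11992 m/s²;  |a| = 11992 m/s².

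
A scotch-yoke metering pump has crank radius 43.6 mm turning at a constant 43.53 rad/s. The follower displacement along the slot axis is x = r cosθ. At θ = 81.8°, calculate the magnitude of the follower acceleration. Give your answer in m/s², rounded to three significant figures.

ω = 43.53 rad/s
x = r cosθ ⇒ ẍ = −rω² cosθ (ω constant).
|a| = rω²|cosθ| = 0.0436·(43.53)²·|cos 81.8°| = 11.783 m/s².

11.8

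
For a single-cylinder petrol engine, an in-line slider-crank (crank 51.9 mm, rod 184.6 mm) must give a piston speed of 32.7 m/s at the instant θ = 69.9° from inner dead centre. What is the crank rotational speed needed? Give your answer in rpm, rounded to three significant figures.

5820

For an in-line slider-crank, |v_piston| = rω|sinθ|·[1 + r cosθ/√(L² − r² sin²θ)].
With r = 0.0519 m, L = 0.1846 m, θ = 69.9°: the bracketed kinematic factor |dx/dθ| = 0.053621 m.
ω = v/|dx/dθ| = 32.7/0.053621 = 609.83 rad/s.
N = 60ω/(2π) = 5823.5 rpm.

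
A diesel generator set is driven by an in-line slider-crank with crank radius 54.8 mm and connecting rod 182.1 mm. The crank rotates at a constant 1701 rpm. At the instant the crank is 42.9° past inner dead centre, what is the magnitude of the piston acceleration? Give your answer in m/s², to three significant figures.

1330

ω = 2π·1701/60 = 178.1 rad/s
x(θ) = r cosθ + √(L² − r² sin²θ); with ω constant, a = ω²·d²x/dθ².
d²x/dθ² = −r cosθ − r²(cos2θ)/√u − r⁴ sin²2θ/(4u^{3/2}),  u = L² − r² sin²θ = 0.0317689 m².
Substituting r = 0.0548 m, L = 0.1821 m, θ = 42.9°: d²x/dθ² = -0.041773 m.
a = ω²·d²x/dθ² = (178.1)²·(-0.041773) = -1325.5 m/s²;  |a| = 1325.5 m/s².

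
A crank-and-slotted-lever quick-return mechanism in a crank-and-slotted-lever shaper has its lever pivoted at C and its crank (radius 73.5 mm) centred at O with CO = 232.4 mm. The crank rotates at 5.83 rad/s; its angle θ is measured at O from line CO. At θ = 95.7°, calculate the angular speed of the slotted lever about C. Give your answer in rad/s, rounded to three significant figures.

ω = 5.83 rad/s
Crank pin A relative to C: A = (d + r cosθ, r sinθ); lever angle φ = atan2(r sinθ, d + r cosθ).
Differentiating tanφ: φ̇ = rω(d cosθ + r)/(d² + r² + 2dr cosθ).
d² + r² + 2dr cosθ = |CA|² = 0.056019 m²;  d cosθ + r = +0.050418 m.
|ω_lever| = |0.0735·5.83·+0.050418| / 0.056019 = 0.38566 rad/s.

0.386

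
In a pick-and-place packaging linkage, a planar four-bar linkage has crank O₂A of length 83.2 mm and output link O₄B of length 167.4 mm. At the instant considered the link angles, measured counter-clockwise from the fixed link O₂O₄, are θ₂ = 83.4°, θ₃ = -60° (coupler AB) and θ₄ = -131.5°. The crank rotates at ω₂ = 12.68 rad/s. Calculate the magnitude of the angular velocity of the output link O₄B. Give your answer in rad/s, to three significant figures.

ω₂ = 12.68 rad/s
Differentiating the loop-closure r₂e^{iθ₂}+r₃e^{iθ₃}=r₁+r₄e^{iθ₄} gives r₂ω₂e^{iθ₂}+r₃ω₃e^{iθ₃}=r₄ω₄e^{iθ₄}.
Eliminating the other unknown: ω₄ = r₂ω₂ sin(θ₂−θ₃) / [r₄ sin(θ₄−θ₃)].
Numerator sine = +0.59622; denominator sine = -0.94832.
Result = 0.0832·12.68·(+0.59622) / (0.1674·(-0.94832)) = -3.9622 rad/s; magnitude 3.9622 rad/s.

3.96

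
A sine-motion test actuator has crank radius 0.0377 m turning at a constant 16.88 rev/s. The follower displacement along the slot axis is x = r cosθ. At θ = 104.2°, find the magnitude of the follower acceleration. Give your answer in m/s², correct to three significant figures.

104

ω = 106.1 rad/s (from 16.88 rev/s).
x = r cosθ ⇒ ẍ = −rω² cosθ (ω constant).
|a| = rω²|cosθ| = 0.0377·(106.1)²·|cos 104.2°| = 104.03 m/s².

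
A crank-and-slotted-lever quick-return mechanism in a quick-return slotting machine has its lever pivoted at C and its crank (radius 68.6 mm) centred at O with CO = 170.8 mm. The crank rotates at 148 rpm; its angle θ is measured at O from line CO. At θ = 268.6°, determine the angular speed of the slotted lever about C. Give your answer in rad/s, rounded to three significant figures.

ω = 15.5 rad/s (from 148 rpm).
Crank pin A relative to C: A = (d + r cosθ, r sinθ); lever angle φ = atan2(r sinθ, d + r cosθ).
Differentiating tanφ: φ̇ = rω(d cosθ + r)/(d² + r² + 2dr cosθ).
d² + r² + 2dr cosθ = |CA|² = 0.0333061 m²;  d cosθ + r = +0.064427 m.
|ω_lever| = |0.0686·15.5·+0.064427| / 0.0333061 = 2.0566 rad/s.

2.06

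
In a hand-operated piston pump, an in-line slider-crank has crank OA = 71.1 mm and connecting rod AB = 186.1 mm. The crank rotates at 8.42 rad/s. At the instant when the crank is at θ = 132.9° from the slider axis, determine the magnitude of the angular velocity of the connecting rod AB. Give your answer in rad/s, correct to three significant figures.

ω = 8.42 rad/s
The rod makes angle φ with the slider axis where L sinφ = r sinθ; differentiating, L cosφ·φ̇ = r ω cosθ.
L cosφ = √(L² − r² sin²θ) = 0.17866 m.
|ω_rod| = r ω |cosθ| / √(L² − r² sin²θ) = 0.0711·8.42·0.68072/0.17866 = 2.281 rad/s.

2.28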